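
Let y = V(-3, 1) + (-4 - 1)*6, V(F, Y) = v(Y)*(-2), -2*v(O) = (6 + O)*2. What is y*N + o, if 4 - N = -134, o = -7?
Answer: -2215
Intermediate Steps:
v(O) = -6 - O (v(O) = -(6 + O)*2/2 = -(12 + 2*O)/2 = -6 - O)
N = 138 (N = 4 - 1*(-134) = 4 + 134 = 138)
V(F, Y) = 12 + 2*Y (V(F, Y) = (-6 - Y)*(-2) = 12 + 2*Y)
y = -16 (y = (12 + 2*1) + (-4 - 1)*6 = (12 + 2) - 5*6 = 14 - 30 = -16)
y*N + o = -16*138 - 7 = -2208 - 7 = -2215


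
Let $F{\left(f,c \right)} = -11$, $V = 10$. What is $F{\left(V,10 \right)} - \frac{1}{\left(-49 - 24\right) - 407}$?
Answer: $- \frac{5279}{480} \approx -10.998$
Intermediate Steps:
$F{\left(V,10 \right)} - \frac{1}{\left(-49 - 24\right) - 407} = -11 - \frac{1}{\left(-49 - 24\right) - 407} = -11 - \frac{1}{-73 - 407} = -11 - \frac{1}{-480} = -11 - - \frac{1}{480} = -11 + \frac{1}{480} = - \frac{5279}{480}$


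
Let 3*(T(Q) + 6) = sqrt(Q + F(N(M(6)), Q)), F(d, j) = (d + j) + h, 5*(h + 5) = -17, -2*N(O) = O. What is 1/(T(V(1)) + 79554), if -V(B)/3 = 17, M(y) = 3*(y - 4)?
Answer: 18940/1506639123 - I*sqrt(35)/10546473861 ≈ 1.2571e-5 - 5.6095e-10*I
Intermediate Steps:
M(y) = -12 + 3*y (M(y) = 3*(-4 + y) = -12 + 3*y)
V(B) = -51 (V(B) = -3*17 = -51)
N(O) = -O/2
h = -42/5 (h = -5 + (1/5)*(-17) = -5 - 17/5 = -42/5 ≈ -8.4000)
F(d, j) = -42/5 + d + j (F(d, j) = (d + j) - 42/5 = -42/5 + d + j)
T(Q) = -6 + sqrt(-57/5 + 2*Q)/3 (T(Q) = -6 + sqrt(Q + (-42/5 - (-12 + 3*6)/2 + Q))/3 = -6 + sqrt(Q + (-42/5 - (-12 + 18)/2 + Q))/3 = -6 + sqrt(Q + (-42/5 - 1/2*6 + Q))/3 = -6 + sqrt(Q + (-42/5 - 3 + Q))/3 = -6 + sqrt(Q + (-57/5 + Q))/3 = -6 + sqrt(-57/5 + 2*Q)/3)
1/(T(V(1)) + 79554) = 1/((-6 + sqrt(-285 + 50*(-51))/15) + 79554) = 1/((-6 + sqrt(-285 - 2550)/15) + 79554) = 1/((-6 + sqrt(-2835)/15) + 79554) = 1/((-6 + (9*I*sqrt(35))/15) + 79554) = 1/((-6 + 3*I*sqrt(35)/5) + 79554) = 1/(79548 + 3*I*sqrt(35)/5)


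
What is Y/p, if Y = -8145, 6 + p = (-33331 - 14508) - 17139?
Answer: 8145/64984 ≈ 0.12534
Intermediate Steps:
p = -64984 (p = -6 + ((-33331 - 14508) - 17139) = -6 + (-47839 - 17139) = -6 - 64978 = -64984)
Y/p = -8145/(-64984) = -8145*(-1/64984) = 8145/64984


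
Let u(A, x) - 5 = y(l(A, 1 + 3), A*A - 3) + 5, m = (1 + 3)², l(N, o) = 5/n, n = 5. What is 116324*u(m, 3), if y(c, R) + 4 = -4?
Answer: 232648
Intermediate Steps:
l(N, o) = 1 (l(N, o) = 5/5 = 5*(⅕) = 1)
y(c, R) = -8 (y(c, R) = -4 - 4 = -8)
m = 16 (m = 4² = 16)
u(A, x) = 2 (u(A, x) = 5 + (-8 + 5) = 5 - 3 = 2)
116324*u(m, 3) = 116324*2 = 232648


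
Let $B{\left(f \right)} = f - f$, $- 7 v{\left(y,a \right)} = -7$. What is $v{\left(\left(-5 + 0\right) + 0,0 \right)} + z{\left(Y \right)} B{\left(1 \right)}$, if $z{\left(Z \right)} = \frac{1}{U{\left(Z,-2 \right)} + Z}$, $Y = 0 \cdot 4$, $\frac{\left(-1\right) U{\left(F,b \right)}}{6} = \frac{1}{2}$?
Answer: $1$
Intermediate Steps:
$v{\left(y,a \right)} = 1$ ($v{\left(y,a \right)} = \left(- \frac{1}{7}\right) \left(-7\right) = 1$)
$U{\left(F,b \right)} = -3$ ($U{\left(F,b \right)} = - \frac{6}{2} = \left(-6\right) \frac{1}{2} = -3$)
$B{\left(f \right)} = 0$
$Y = 0$
$z{\left(Z \right)} = \frac{1}{-3 + Z}$
$v{\left(\left(-5 + 0\right) + 0,0 \right)} + z{\left(Y \right)} B{\left(1 \right)} = 1 + \frac{1}{-3 + 0} \cdot 0 = 1 + \frac{1}{-3} \cdot 0 = 1 - 0 = 1 + 0 = 1$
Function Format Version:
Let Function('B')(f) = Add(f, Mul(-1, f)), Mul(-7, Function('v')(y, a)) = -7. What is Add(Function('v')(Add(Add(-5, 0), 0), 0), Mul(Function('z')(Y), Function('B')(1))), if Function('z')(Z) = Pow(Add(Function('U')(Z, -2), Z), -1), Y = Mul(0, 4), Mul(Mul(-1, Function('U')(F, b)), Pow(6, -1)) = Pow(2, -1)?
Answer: 1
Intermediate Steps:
Function('v')(y, a) = 1 (Function('v')(y, a) = Mul(Rational(-1, 7), -7) = 1)
Function('U')(F, b) = -3 (Function('U')(F, b) = Mul(-6, Pow(2, -1)) = Mul(-6, Rational(1, 2)) = -3)
Function('B')(f) = 0
Y = 0
Function('z')(Z) = Pow(Add(-3, Z), -1)
Add(Function('v')(Add(Add(-5, 0), 0), 0), Mul(Function('z')(Y), Function('B')(1))) = Add(1, Mul(Pow(Add(-3, 0), -1), 0)) = Add(1, Mul(Pow(-3, -1), 0)) = Add(1, Mul(Rational(-1, 3), 0)) = Add(1, 0) = 1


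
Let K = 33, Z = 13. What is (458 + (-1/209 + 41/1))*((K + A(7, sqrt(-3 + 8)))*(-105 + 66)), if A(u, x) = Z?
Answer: -187096260/209 ≈ -8.9520e+5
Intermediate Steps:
A(u, x) = 13
(458 + (-1/209 + 41/1))*((K + A(7, sqrt(-3 + 8)))*(-105 + 66)) = (458 + (-1/209 + 41/1))*((33 + 13)*(-105 + 66)) = (458 + (-1*1/209 + 41*1))*(46*(-39)) = (458 + (-1/209 + 41))*(-1794) = (458 + 8568/209)*(-1794) = (104290/209)*(-1794) = -187096260/209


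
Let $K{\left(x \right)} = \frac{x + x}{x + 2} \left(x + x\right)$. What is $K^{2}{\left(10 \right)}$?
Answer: $\frac{10000}{9} \approx 1111.1$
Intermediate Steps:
$K{\left(x \right)} = \frac{4 x^{2}}{2 + x}$ ($K{\left(x \right)} = \frac{2 x}{2 + x} 2 x = \frac{4 x^{2}}{2 + x}$)
$K^{2}{\left(10 \right)} = \left(\frac{4 \cdot 10^{2}}{2 + 10}\right)^{2} = \left(4 \cdot 100 \cdot \frac{1}{12}\right)^{2} = \left(\frac{100}{3}\right)^{2} = \frac{10000}{9}$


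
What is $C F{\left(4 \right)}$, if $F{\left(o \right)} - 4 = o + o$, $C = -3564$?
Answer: $-42768$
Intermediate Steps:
$F{\left(o \right)} = 4 + 2 o$ ($F{\left(o \right)} = 4 + \left(o + o\right) = 4 + 2 o$)
$C F{\left(4 \right)} = - 3564 \left(4 + 2 \cdot 4\right) = - 3564 \left(4 + 8\right) = \left(-3564\right) 12 = -42768$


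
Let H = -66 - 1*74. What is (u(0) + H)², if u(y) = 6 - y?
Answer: 17956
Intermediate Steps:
H = -140 (H = -66 - 74 = -140)
(u(0) + H)² = ((6 - 1*0) - 140)² = ((6 + 0) - 140)² = (6 - 140)² = (-134)² = 17956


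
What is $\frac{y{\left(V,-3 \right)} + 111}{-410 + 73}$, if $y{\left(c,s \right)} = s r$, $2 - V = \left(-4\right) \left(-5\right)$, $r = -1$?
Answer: $- \frac{114}{337} \approx -0.33828$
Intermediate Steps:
$V = -18$ ($V = 2 - \left(-4\right) \left(-5\right) = 2 - 20 = -18$)
$y{\left(c,s \right)} = - s$ ($y{\left(c,s \right)} = s \left(-1\right) = - s$)
$\frac{y{\left(V,-3 \right)} + 111}{-410 + 73} = \frac{\left(-1\right) \left(-3\right) + 111}{-410 + 73} = \frac{3 + 111}{-337} = 114 \left(- \frac{1}{337}\right) = - \frac{114}{337}$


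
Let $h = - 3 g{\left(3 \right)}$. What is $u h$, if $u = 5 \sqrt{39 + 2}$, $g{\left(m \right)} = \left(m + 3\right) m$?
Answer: $- 270 \sqrt{41} \approx -1728.8$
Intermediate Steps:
$g{\left(m \right)} = m \left(3 + m\right)$ ($g{\left(m \right)} = \left(3 + m\right) m = m \left(3 + m\right)$)
$u = 5 \sqrt{41} \approx 32.016$
$h = -54$ ($h = - 3 \cdot 3 \left(3 + 3\right) = - 3 \cdot 3 \cdot 6 = \left(-3\right) 18 = -54$)
$u h = 5 \sqrt{41} \left(-54\right) = - 270 \sqrt{41}$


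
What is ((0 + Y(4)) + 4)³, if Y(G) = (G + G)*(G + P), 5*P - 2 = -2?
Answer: 46656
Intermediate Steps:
P = 0 (P = ⅖ + (⅕)*(-2) = ⅖ - ⅖ = 0)
Y(G) = 2*G² (Y(G) = (G + G)*(G + 0) = (2*G)*G = 2*G²)
((0 + Y(4)) + 4)³ = ((0 + 2*4²) + 4)³ = ((0 + 2*16) + 4)³ = ((0 + 32) + 4)³ = (32 + 4)³ = 36³ = 46656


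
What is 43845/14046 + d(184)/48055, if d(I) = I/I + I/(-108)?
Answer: 18962654317/6074824770 ≈ 3.1215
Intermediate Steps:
d(I) = 1 - I/108 (d(I) = 1 + I*(-1/108) = 1 - I/108)
43845/14046 + d(184)/48055 = 43845/14046 + (1 - 1/108*184)/48055 = 43845*(1/14046) + (1 - 46/27)*(1/48055) = 14615/4682 - 19/27*1/48055 = 14615/4682 - 19/1297485 = 18962654317/6074824770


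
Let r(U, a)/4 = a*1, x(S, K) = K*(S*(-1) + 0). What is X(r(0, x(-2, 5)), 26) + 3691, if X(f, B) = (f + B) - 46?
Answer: 3711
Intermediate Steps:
x(S, K) = -K*S (x(S, K) = K*(-S + 0) = K*(-S) = -K*S)
r(U, a) = 4*a (r(U, a) = 4*(a*1) = 4*a)
X(f, B) = -46 + B + f (X(f, B) = (B + f) - 46 = -46 + B + f)
X(r(0, x(-2, 5)), 26) + 3691 = (-46 + 26 + 4*(-1*5*(-2))) + 3691 = (-46 + 26 + 4*10) + 3691 = (-46 + 26 + 40) + 3691 = 20 + 3691 = 3711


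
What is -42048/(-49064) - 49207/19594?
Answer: -198800467/120170002 ≈ -1.6543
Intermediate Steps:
-42048/(-49064) - 49207/19594 = -42048*(-1/49064) - 49207*1/19594 = 5256/6133 - 49207/19594 = -198800467/120170002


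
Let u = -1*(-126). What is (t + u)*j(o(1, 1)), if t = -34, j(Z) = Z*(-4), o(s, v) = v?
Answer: -368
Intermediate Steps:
j(Z) = -4*Z
u = 126
(t + u)*j(o(1, 1)) = (-34 + 126)*(-4*1) = 92*(-4) = -368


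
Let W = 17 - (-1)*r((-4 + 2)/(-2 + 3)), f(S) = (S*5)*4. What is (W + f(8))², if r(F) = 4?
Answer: 32761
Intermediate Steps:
f(S) = 20*S (f(S) = (5*S)*4 = 20*S)
W = 21 (W = 17 - (-1)*4 = 17 - 1*(-4) = 17 + 4 = 21)
(W + f(8))² = (21 + 20*8)² = (21 + 160)² = 181² = 32761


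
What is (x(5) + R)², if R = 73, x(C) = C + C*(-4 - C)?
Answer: 1089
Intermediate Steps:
(x(5) + R)² = (-1*5*(3 + 5) + 73)² = (-1*5*8 + 73)² = (-40 + 73)² = 33² = 1089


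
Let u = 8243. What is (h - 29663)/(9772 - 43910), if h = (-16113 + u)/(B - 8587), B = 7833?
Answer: 5589508/6435013 ≈ 0.86861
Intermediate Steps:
h = 3935/377 (h = (-16113 + 8243)/(7833 - 8587) = -7870/(-754) = -7870*(-1/754) = 3935/377 ≈ 10.438)
(h - 29663)/(9772 - 43910) = (3935/377 - 29663)/(9772 - 43910) = -11179016/377/(-34138) = -11179016/377*(-1/34138) = 5589508/6435013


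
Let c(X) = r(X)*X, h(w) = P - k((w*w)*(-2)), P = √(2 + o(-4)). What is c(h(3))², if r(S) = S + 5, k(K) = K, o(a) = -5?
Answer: 163878 + 33702*I*√3 ≈ 1.6388e+5 + 58374.0*I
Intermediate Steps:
P = I*√3 (P = √(2 - 5) = √(-3) = I*√3 ≈ 1.732*I)
r(S) = 5 + S
h(w) = 2*w² + I*√3 (h(w) = I*√3 - w*w*(-2) = I*√3 - w²*(-2) = I*√3 - (-2)*w² = I*√3 + 2*w² = 2*w² + I*√3)
c(X) = X*(5 + X) (c(X) = (5 + X)*X = X*(5 + X))
c(h(3))² = ((2*3² + I*√3)*(5 + (2*3² + I*√3)))² = ((2*9 + I*√3)*(5 + (2*9 + I*√3)))² = ((18 + I*√3)*(5 + (18 + I*√3)))² = ((18 + I*√3)*(23 + I*√3))² = (18 + I*√3)²*(23 + I*√3)²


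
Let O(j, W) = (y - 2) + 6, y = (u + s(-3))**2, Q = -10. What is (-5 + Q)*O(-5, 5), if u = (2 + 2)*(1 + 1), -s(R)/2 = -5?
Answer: -4920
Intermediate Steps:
s(R) = 10 (s(R) = -2*(-5) = 10)
u = 8 (u = 4*2 = 8)
y = 324 (y = (8 + 10)**2 = 18**2 = 324)
O(j, W) = 328 (O(j, W) = (324 - 2) + 6 = 322 + 6 = 328)
(-5 + Q)*O(-5, 5) = (-5 - 10)*328 = -15*328 = -4920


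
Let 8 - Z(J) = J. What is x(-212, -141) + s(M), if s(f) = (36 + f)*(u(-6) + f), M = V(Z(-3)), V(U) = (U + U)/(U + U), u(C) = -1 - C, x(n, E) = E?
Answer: 81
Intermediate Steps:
Z(J) = 8 - J
V(U) = 1 (V(U) = (2*U)/((2*U)) = (2*U)*(1/(2*U)) = 1)
M = 1
s(f) = (5 + f)*(36 + f) (s(f) = (36 + f)*((-1 - 1*(-6)) + f) = (36 + f)*((-1 + 6) + f) = (36 + f)*(5 + f) = (5 + f)*(36 + f))
x(-212, -141) + s(M) = -141 + (180 + 1² + 41*1) = -141 + (180 + 1 + 41) = -141 + 222 = 81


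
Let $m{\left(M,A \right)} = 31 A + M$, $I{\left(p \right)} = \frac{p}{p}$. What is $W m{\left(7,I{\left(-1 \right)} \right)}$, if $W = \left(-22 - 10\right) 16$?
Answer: $-19456$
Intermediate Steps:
$I{\left(p \right)} = 1$
$W = -512$ ($W = \left(-32\right) 16 = -512$)
$m{\left(M,A \right)} = M + 31 A$
$W m{\left(7,I{\left(-1 \right)} \right)} = - 512 \left(7 + 31 \cdot 1\right) = - 512 \left(7 + 31\right) = \left(-512\right) 38 = -19456$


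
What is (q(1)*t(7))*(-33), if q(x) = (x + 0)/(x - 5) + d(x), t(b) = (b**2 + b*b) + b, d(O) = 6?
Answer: -79695/4 ≈ -19924.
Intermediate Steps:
t(b) = b + 2*b**2 (t(b) = (b**2 + b**2) + b = 2*b**2 + b = b + 2*b**2)
q(x) = 6 + x/(-5 + x) (q(x) = (x + 0)/(x - 5) + 6 = x/(-5 + x) + 6 = 6 + x/(-5 + x))
(q(1)*t(7))*(-33) = (((-30 + 7*1)/(-5 + 1))*(7*(1 + 2*7)))*(-33) = (((-30 + 7)/(-4))*(7*(1 + 14)))*(-33) = ((-1/4*(-23))*(7*15))*(-33) = ((23/4)*105)*(-33) = (2415/4)*(-33) = -79695/4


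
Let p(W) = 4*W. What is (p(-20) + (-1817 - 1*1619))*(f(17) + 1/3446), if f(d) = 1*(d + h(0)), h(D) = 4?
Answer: -127221186/1723 ≈ -73837.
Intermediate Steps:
f(d) = 4 + d (f(d) = 1*(d + 4) = 1*(4 + d) = 4 + d)
(p(-20) + (-1817 - 1*1619))*(f(17) + 1/3446) = (4*(-20) + (-1817 - 1*1619))*((4 + 17) + 1/3446) = (-80 + (-1817 - 1619))*(21 + 1/3446) = (-80 - 3436)*(72367/3446) = -3516*72367/3446 = -127221186/1723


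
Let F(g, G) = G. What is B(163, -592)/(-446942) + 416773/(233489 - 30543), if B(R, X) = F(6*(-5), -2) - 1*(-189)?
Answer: 46558851816/22676272783 ≈ 2.0532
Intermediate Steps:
B(R, X) = 187 (B(R, X) = -2 - 1*(-189) = -2 + 189 = 187)
B(163, -592)/(-446942) + 416773/(233489 - 30543) = 187/(-446942) + 416773/(233489 - 30543) = 187*(-1/446942) + 416773/202946 = -187/446942 + 416773*(1/202946) = -187/446942 + 416773/202946 = 46558851816/22676272783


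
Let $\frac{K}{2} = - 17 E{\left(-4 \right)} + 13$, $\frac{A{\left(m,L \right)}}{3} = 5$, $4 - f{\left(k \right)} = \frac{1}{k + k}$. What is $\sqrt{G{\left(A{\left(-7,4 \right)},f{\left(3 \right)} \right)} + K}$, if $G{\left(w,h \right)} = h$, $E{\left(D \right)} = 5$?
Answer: $\frac{29 i \sqrt{6}}{6} \approx 11.839 i$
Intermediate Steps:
$f{\left(k \right)} = 4 - \frac{1}{2 k}$ ($f{\left(k \right)} = 4 - \frac{1}{k + k} = 4 - \frac{1}{2 k}$)
$A{\left(m,L \right)} = 15$ ($A{\left(m,L \right)} = 3 \cdot 5 = 15$)
$K = -144$ ($K = 2 \left(\left(-17\right) 5 + 13\right) = 2 \left(-85 + 13\right) = 2 \left(-72\right) = -144$)
$\sqrt{G{\left(A{\left(-7,4 \right)},f{\left(3 \right)} \right)} + K} = \sqrt{\left(4 - \frac{1}{2 \cdot 3}\right) - 144} = \sqrt{\left(4 - \frac{1}{6}\right) - 144} = \sqrt{\frac{23}{6} - 144} = \sqrt{- \frac{841}{6}} = \frac{29 i \sqrt{6}}{6}$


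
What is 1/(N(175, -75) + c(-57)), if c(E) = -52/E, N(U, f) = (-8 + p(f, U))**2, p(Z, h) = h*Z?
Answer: 57/9831114325 ≈ 5.7979e-9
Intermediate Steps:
p(Z, h) = Z*h
N(U, f) = (-8 + U*f)**2 (N(U, f) = (-8 + f*U)**2 = (-8 + U*f)**2)
1/(N(175, -75) + c(-57)) = 1/((-8 + 175*(-75))**2 - 52/(-57)) = 1/((-8 - 13125)**2 - 52*(-1/57)) = 1/((-13133)**2 + 52/57) = 1/(172475689 + 52/57) = 1/(9831114325/57) = 57/9831114325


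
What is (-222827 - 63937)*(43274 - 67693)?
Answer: 7002490116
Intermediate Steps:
(-222827 - 63937)*(43274 - 67693) = -286764*(-24419) = 7002490116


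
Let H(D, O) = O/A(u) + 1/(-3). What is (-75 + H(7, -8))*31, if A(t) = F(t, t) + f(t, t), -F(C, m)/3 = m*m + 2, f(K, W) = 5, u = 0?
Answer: -6262/3 ≈ -2087.3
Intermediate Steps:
F(C, m) = -6 - 3*m² (F(C, m) = -3*(m*m + 2) = -3*(m² + 2) = -3*(2 + m²) = -6 - 3*m²)
A(t) = -1 - 3*t² (A(t) = (-6 - 3*t²) + 5 = -1 - 3*t²)
H(D, O) = -⅓ - O (H(D, O) = O/(-1 - 3*0²) + 1/(-3) = O/(-1 - 3*0) + 1*(-⅓) = O/(-1 + 0) - ⅓ = O/(-1) - ⅓ = O*(-1) - ⅓ = -O - ⅓ = -⅓ - O)
(-75 + H(7, -8))*31 = (-75 + (-⅓ - 1*(-8)))*31 = (-75 + (-⅓ + 8))*31 = (-75 + 23/3)*31 = -202/3*31 = -6262/3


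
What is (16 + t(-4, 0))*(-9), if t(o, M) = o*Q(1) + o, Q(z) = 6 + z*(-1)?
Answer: 72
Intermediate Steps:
Q(z) = 6 - z
t(o, M) = 6*o (t(o, M) = o*(6 - 1*1) + o = o*(6 - 1) + o = o*5 + o = 5*o + o = 6*o)
(16 + t(-4, 0))*(-9) = (16 + 6*(-4))*(-9) = (16 - 24)*(-9) = -8*(-9) = 72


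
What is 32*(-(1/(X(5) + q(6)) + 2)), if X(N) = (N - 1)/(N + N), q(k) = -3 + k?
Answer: -1248/17 ≈ -73.412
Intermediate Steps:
X(N) = (-1 + N)/(2*N) (X(N) = (-1 + N)/((2*N)) = (-1 + N)*(1/(2*N)) = (-1 + N)/(2*N))
32*(-(1/(X(5) + q(6)) + 2)) = 32*(-(1/((½)*(-1 + 5)/5 + (-3 + 6)) + 2)) = 32*(-(1/((½)*(⅕)*4 + 3) + 2)) = 32*(-(1/(⅖ + 3) + 2)) = 32*(-(1/(17/5) + 2)) = 32*(-(5/17 + 2)) = 32*(-1*39/17) = 32*(-39/17) = -1248/17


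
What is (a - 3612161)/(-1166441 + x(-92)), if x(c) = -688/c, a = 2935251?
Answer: 15568930/26827971 ≈ 0.58032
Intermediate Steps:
(a - 3612161)/(-1166441 + x(-92)) = (2935251 - 3612161)/(-1166441 - 688/(-92)) = -676910/(-1166441 - 688*(-1/92)) = -676910/(-1166441 + 172/23) = -676910/(-26827971/23) = -676910*(-23/26827971) = 15568930/26827971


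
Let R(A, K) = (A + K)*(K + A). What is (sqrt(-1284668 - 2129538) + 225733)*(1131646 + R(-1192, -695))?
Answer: 1059232915195 + 4692415*I*sqrt(3414206) ≈ 1.0592e+12 + 8.6704e+9*I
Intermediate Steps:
R(A, K) = (A + K)**2 (R(A, K) = (A + K)*(A + K) = (A + K)**2)
(sqrt(-1284668 - 2129538) + 225733)*(1131646 + R(-1192, -695)) = (sqrt(-1284668 - 2129538) + 225733)*(1131646 + (-1192 - 695)**2) = (sqrt(-3414206) + 225733)*(1131646 + (-1887)**2) = (I*sqrt(3414206) + 225733)*(1131646 + 3560769) = (225733 + I*sqrt(3414206))*4692415 = 1059232915195 + 4692415*I*sqrt(3414206)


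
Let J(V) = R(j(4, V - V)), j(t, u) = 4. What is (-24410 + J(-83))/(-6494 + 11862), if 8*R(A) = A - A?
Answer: -12205/2684 ≈ -4.5473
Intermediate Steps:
R(A) = 0 (R(A) = (A - A)/8 = (⅛)*0 = 0)
J(V) = 0
(-24410 + J(-83))/(-6494 + 11862) = (-24410 + 0)/(-6494 + 11862) = -24410/5368 = -24410*1/5368 = -12205/2684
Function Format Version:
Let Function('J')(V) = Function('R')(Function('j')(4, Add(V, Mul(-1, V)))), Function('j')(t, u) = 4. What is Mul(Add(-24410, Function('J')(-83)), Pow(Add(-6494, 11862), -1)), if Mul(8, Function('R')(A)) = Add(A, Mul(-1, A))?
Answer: Rational(-12205, 2684) ≈ -4.5473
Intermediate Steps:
Function('R')(A) = 0 (Function('R')(A) = Mul(Rational(1, 8), Add(A, Mul(-1, A))) = Mul(Rational(1, 8), 0) = 0)
Function('J')(V) = 0
Mul(Add(-24410, Function('J')(-83)), Pow(Add(-6494, 11862), -1)) = Mul(Add(-24410, 0), Pow(Add(-6494, 11862), -1)) = Mul(-24410, Pow(5368, -1)) = Mul(-24410, Rational(1, 5368)) = Rational(-12205, 2684)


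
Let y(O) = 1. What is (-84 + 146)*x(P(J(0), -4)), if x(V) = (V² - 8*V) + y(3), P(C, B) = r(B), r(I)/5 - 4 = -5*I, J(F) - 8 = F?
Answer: 833342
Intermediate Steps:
J(F) = 8 + F
r(I) = 20 - 25*I (r(I) = 20 + 5*(-5*I) = 20 - 25*I)
P(C, B) = 20 - 25*B
x(V) = 1 + V² - 8*V (x(V) = (V² - 8*V) + 1 = 1 + V² - 8*V)
(-84 + 146)*x(P(J(0), -4)) = (-84 + 146)*(1 + (20 - 25*(-4))² - 8*(20 - 25*(-4))) = 62*(1 + (20 + 100)² - 8*(20 + 100)) = 62*(1 + 120² - 8*120) = 62*(1 + 14400 - 960) = 62*13441 = 833342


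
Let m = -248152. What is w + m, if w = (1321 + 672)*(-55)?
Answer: -357767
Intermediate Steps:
w = -109615 (w = 1993*(-55) = -109615)
w + m = -109615 - 248152 = -357767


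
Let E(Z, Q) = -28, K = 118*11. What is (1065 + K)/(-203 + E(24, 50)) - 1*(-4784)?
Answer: 1102741/231 ≈ 4773.8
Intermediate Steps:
K = 1298
(1065 + K)/(-203 + E(24, 50)) - 1*(-4784) = (1065 + 1298)/(-203 - 28) - 1*(-4784) = 2363/(-231) + 4784 = 2363*(-1/231) + 4784 = -2363/231 + 4784 = 1102741/231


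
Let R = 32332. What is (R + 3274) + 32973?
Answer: 68579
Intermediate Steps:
(R + 3274) + 32973 = (32332 + 3274) + 32973 = 35606 + 32973 = 68579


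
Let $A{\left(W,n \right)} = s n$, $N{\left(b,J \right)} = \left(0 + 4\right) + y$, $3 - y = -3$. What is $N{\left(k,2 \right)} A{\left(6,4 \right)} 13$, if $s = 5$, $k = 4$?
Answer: $2600$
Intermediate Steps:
$y = 6$ ($y = 3 - -3 = 3 + 3 = 6$)
$N{\left(b,J \right)} = 10$ ($N{\left(b,J \right)} = \left(0 + 4\right) + 6 = 4 + 6 = 10$)
$A{\left(W,n \right)} = 5 n$
$N{\left(k,2 \right)} A{\left(6,4 \right)} 13 = 10 \cdot 5 \cdot 4 \cdot 13 = 10 \cdot 20 \cdot 13 = 200 \cdot 13 = 2600$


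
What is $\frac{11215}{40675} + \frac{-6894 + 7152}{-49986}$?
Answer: $\frac{18336628}{67772685} \approx 0.27056$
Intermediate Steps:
$\frac{11215}{40675} + \frac{-6894 + 7152}{-49986} = 11215 \cdot \frac{1}{40675} + 258 \left(- \frac{1}{49986}\right) = \frac{2243}{8135} - \frac{43}{8331} = \frac{18336628}{67772685}$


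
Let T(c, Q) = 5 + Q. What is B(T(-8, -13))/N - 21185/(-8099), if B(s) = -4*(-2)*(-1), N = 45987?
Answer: 974169803/372448713 ≈ 2.6156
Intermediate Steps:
B(s) = -8 (B(s) = 8*(-1) = -8)
B(T(-8, -13))/N - 21185/(-8099) = -8/45987 - 21185/(-8099) = -8*1/45987 - 21185*(-1/8099) = -8/45987 + 21185/8099 = 974169803/372448713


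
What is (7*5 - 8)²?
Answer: 729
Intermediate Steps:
(7*5 - 8)² = (35 - 8)² = 27² = 729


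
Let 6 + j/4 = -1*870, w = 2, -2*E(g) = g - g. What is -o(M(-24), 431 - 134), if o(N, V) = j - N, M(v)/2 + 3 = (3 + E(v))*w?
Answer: 3510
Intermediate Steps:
E(g) = 0 (E(g) = -(g - g)/2 = -1/2*0 = 0)
j = -3504 (j = -24 + 4*(-1*870) = -24 + 4*(-870) = -24 - 3480 = -3504)
M(v) = 6 (M(v) = -6 + 2*((3 + 0)*2) = -6 + 2*(3*2) = -6 + 2*6 = -6 + 12 = 6)
o(N, V) = -3504 - N
-o(M(-24), 431 - 134) = -(-3504 - 1*6) = -(-3504 - 6) = -1*(-3510) = 3510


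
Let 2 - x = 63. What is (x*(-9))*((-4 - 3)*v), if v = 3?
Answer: -11529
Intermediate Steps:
x = -61 (x = 2 - 1*63 = 2 - 63 = -61)
(x*(-9))*((-4 - 3)*v) = (-61*(-9))*((-4 - 3)*3) = 549*(-7*3) = 549*(-21) = -11529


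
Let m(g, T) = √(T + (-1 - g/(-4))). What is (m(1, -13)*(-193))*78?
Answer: -7527*I*√55 ≈ -55822.0*I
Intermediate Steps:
m(g, T) = √(-1 + T + g/4) (m(g, T) = √(T + (-1 - g*(-1)/4)) = √(T + (-1 - (-1)*g/4)) = √(T + (-1 + g/4)) = √(-1 + T + g/4))
(m(1, -13)*(-193))*78 = ((√(-4 + 1 + 4*(-13))/2)*(-193))*78 = ((√(-4 + 1 - 52)/2)*(-193))*78 = ((√(-55)/2)*(-193))*78 = (((I*√55)/2)*(-193))*78 = ((I*√55/2)*(-193))*78 = -193*I*√55/2*78 = -7527*I*√55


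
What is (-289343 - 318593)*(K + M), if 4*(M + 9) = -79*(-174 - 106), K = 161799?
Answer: -101719851520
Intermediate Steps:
M = 5521 (M = -9 + (-79*(-174 - 106))/4 = -9 + (-79*(-280))/4 = -9 + (¼)*22120 = -9 + 5530 = 5521)
(-289343 - 318593)*(K + M) = (-289343 - 318593)*(161799 + 5521) = -607936*167320 = -101719851520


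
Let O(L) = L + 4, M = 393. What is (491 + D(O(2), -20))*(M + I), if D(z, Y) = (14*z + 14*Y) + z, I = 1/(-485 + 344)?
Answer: 16679012/141 ≈ 1.1829e+5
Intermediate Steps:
I = -1/141 (I = 1/(-141) = -1/141 ≈ -0.0070922)
O(L) = 4 + L
D(z, Y) = 14*Y + 15*z (D(z, Y) = (14*Y + 14*z) + z = 14*Y + 15*z)
(491 + D(O(2), -20))*(M + I) = (491 + (14*(-20) + 15*(4 + 2)))*(393 - 1/141) = (491 + (-280 + 15*6))*(55412/141) = (491 + (-280 + 90))*(55412/141) = (491 - 190)*(55412/141) = 301*(55412/141) = 16679012/141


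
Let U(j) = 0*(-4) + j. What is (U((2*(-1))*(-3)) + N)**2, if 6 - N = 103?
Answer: 8281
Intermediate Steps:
N = -97 (N = 6 - 1*103 = 6 - 103 = -97)
U(j) = j (U(j) = 0 + j = j)
(U((2*(-1))*(-3)) + N)**2 = ((2*(-1))*(-3) - 97)**2 = (-2*(-3) - 97)**2 = (6 - 97)**2 = (-91)**2 = 8281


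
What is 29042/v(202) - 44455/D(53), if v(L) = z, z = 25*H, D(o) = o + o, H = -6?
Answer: -4873351/7950 ≈ -613.00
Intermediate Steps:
D(o) = 2*o
z = -150 (z = 25*(-6) = -150)
v(L) = -150
29042/v(202) - 44455/D(53) = 29042/(-150) - 44455/(2*53) = 29042*(-1/150) - 44455/106 = -14521/75 - 44455*1/106 = -14521/75 - 44455/106 = -4873351/7950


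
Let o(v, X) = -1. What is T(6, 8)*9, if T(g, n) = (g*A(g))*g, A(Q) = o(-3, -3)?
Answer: -324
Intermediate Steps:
A(Q) = -1
T(g, n) = -g² (T(g, n) = (g*(-1))*g = (-g)*g = -g²)
T(6, 8)*9 = -1*6²*9 = -1*36*9 = -36*9 = -324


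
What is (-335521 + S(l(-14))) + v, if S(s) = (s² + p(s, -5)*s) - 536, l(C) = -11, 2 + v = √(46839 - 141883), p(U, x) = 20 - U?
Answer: -336279 + 2*I*√23761 ≈ -3.3628e+5 + 308.29*I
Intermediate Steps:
v = -2 + 2*I*√23761 (v = -2 + √(46839 - 141883) = -2 + √(-95044) = -2 + 2*I*√23761 ≈ -2.0 + 308.29*I)
S(s) = -536 + s² + s*(20 - s) (S(s) = (s² + (20 - s)*s) - 536 = (s² + s*(20 - s)) - 536 = -536 + s² + s*(20 - s))
(-335521 + S(l(-14))) + v = (-335521 + (-536 + 20*(-11))) + (-2 + 2*I*√23761) = (-335521 + (-536 - 220)) + (-2 + 2*I*√23761) = (-335521 - 756) + (-2 + 2*I*√23761) = -336277 + (-2 + 2*I*√23761) = -336279 + 2*I*√23761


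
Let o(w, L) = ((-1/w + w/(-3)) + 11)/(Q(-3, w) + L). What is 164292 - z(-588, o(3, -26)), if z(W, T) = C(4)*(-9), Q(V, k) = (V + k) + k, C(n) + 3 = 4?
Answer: 164301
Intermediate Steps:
C(n) = 1 (C(n) = -3 + 4 = 1)
Q(V, k) = V + 2*k
o(w, L) = (11 - 1/w - w/3)/(-3 + L + 2*w) (o(w, L) = ((-1/w + w/(-3)) + 11)/((-3 + 2*w) + L) = ((-1/w + w*(-1/3)) + 11)/(-3 + L + 2*w) = ((-1/w - w/3) + 11)/(-3 + L + 2*w) = (11 - 1/w - w/3)/(-3 + L + 2*w))
z(W, T) = -9 (z(W, T) = 1*(-9) = -9)
164292 - z(-588, o(3, -26)) = 164292 - 1*(-9) = 164292 + 9 = 164301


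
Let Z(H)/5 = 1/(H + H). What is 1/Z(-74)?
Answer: -148/5 ≈ -29.600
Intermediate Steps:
Z(H) = 5/(2*H) (Z(H) = 5/(H + H) = 5/((2*H)) = 5*(1/(2*H)) = 5/(2*H))
1/Z(-74) = 1/((5/2)/(-74)) = 1/((5/2)*(-1/74)) = 1/(-5/148) = -148/5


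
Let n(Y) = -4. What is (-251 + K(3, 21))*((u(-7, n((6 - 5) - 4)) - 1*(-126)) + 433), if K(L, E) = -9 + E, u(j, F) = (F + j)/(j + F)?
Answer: -133840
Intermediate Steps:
u(j, F) = 1 (u(j, F) = (F + j)/(F + j) = 1)
(-251 + K(3, 21))*((u(-7, n((6 - 5) - 4)) - 1*(-126)) + 433) = (-251 + (-9 + 21))*((1 - 1*(-126)) + 433) = (-251 + 12)*((1 + 126) + 433) = -239*(127 + 433) = -239*560 = -133840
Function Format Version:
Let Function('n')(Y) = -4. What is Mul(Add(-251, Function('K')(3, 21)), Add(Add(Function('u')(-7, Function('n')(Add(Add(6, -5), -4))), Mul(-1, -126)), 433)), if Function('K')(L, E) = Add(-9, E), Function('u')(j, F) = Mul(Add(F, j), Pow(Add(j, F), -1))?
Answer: -133840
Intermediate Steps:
Function('u')(j, F) = 1 (Function('u')(j, F) = Mul(Add(F, j), Pow(Add(F, j), -1)) = 1)
Mul(Add(-251, Function('K')(3, 21)), Add(Add(Function('u')(-7, Function('n')(Add(Add(6, -5), -4))), Mul(-1, -126)), 433)) = Mul(Add(-251, Add(-9, 21)), Add(Add(1, Mul(-1, -126)), 433)) = Mul(Add(-251, 12), Add(Add(1, 126), 433)) = Mul(-239, Add(127, 433)) = Mul(-239, 560) = -133840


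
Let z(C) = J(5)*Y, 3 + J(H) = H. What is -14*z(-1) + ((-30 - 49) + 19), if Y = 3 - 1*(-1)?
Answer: -172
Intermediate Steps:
Y = 4 (Y = 3 + 1 = 4)
J(H) = -3 + H
z(C) = 8 (z(C) = (-3 + 5)*4 = 2*4 = 8)
-14*z(-1) + ((-30 - 49) + 19) = -14*8 + ((-30 - 49) + 19) = -112 + (-79 + 19) = -112 - 60 = -172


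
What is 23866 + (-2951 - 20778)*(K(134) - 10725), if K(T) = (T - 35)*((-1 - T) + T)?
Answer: 256866562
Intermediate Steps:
K(T) = 35 - T (K(T) = (-35 + T)*(-1) = 35 - T)
23866 + (-2951 - 20778)*(K(134) - 10725) = 23866 + (-2951 - 20778)*((35 - 1*134) - 10725) = 23866 - 23729*((35 - 134) - 10725) = 23866 - 23729*(-99 - 10725) = 23866 - 23729*(-10824) = 23866 + 256842696 = 256866562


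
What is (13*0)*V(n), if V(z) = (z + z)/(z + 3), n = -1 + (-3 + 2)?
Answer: 0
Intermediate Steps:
n = -2 (n = -1 - 1 = -2)
V(z) = 2*z/(3 + z) (V(z) = (2*z)/(3 + z) = 2*z/(3 + z))
(13*0)*V(n) = (13*0)*(2*(-2)/(3 - 2)) = 0*(2*(-2)/1) = 0*(2*(-2)*1) = 0*(-4) = 0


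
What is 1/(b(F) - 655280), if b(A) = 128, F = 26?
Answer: -1/655152 ≈ -1.5264e-6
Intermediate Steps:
1/(b(F) - 655280) = 1/(128 - 655280) = 1/(-655152) = -1/655152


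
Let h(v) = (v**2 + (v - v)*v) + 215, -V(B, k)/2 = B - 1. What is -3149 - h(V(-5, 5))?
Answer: -3508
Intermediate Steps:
V(B, k) = 2 - 2*B (V(B, k) = -2*(B - 1) = -2*(-1 + B) = 2 - 2*B)
h(v) = 215 + v**2 (h(v) = (v**2 + 0*v) + 215 = (v**2 + 0) + 215 = v**2 + 215 = 215 + v**2)
-3149 - h(V(-5, 5)) = -3149 - (215 + (2 - 2*(-5))**2) = -3149 - (215 + (2 + 10)**2) = -3149 - (215 + 12**2) = -3149 - (215 + 144) = -3149 - 1*359 = -3149 - 359 = -3508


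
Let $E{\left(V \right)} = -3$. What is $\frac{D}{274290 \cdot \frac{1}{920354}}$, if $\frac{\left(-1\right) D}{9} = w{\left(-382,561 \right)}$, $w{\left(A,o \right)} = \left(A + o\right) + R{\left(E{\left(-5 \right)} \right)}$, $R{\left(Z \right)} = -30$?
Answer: $- \frac{205699119}{45715} \approx -4499.6$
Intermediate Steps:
$w{\left(A,o \right)} = -30 + A + o$ ($w{\left(A,o \right)} = \left(A + o\right) - 30 = -30 + A + o$)
$D = -1341$ ($D = - 9 \left(-30 - 382 + 561\right) = \left(-9\right) 149 = -1341$)
$\frac{D}{274290 \cdot \frac{1}{920354}} = - \frac{1341}{274290 \cdot \frac{1}{920354}} = - \frac{1341}{\frac{137145}{460177}} = \left(-1341\right) \frac{460177}{137145} = - \frac{205699119}{45715}$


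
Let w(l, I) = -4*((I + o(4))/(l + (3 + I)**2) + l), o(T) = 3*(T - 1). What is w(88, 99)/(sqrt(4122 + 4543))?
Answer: -923404*sqrt(8665)/22728295 ≈ -3.7819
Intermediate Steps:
o(T) = -3 + 3*T (o(T) = 3*(-1 + T) = -3 + 3*T)
w(l, I) = -4*l - 4*(9 + I)/(l + (3 + I)**2) (w(l, I) = -4*((I + (-3 + 3*4))/(l + (3 + I)**2) + l) = -4*((I + (-3 + 12))/(l + (3 + I)**2) + l) = -4*((I + 9)/(l + (3 + I)**2) + l) = -4*((9 + I)/(l + (3 + I)**2) + l) = -4*(l + (9 + I)/(l + (3 + I)**2)) = -4*l - 4*(9 + I)/(l + (3 + I)**2))
w(88, 99)/(sqrt(4122 + 4543)) = (4*(-9 - 1*99 - 1*88**2 - 1*88*(3 + 99)**2)/(88 + (3 + 99)**2))/(sqrt(4122 + 4543)) = (4*(-9 - 99 - 1*7744 - 1*88*102**2)/(88 + 102**2))/(sqrt(8665)) = (4*(-9 - 99 - 7744 - 1*88*10404)/(88 + 10404))*(sqrt(8665)/8665) = (4*(-9 - 99 - 7744 - 915552)/10492)*(sqrt(8665)/8665) = (4*(1/10492)*(-923404))*(sqrt(8665)/8665) = -923404*sqrt(8665)/22728295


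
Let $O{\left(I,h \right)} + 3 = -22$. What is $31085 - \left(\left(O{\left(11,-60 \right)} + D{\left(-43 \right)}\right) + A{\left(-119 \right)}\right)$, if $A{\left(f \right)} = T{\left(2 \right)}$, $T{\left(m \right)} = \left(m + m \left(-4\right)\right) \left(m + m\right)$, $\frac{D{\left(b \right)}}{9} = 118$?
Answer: $30072$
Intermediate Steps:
$O{\left(I,h \right)} = -25$ ($O{\left(I,h \right)} = -3 - 22 = -25$)
$D{\left(b \right)} = 1062$ ($D{\left(b \right)} = 9 \cdot 118 = 1062$)
$T{\left(m \right)} = - 6 m^{2}$ ($T{\left(m \right)} = \left(m - 4 m\right) 2 m = - 3 m 2 m = - 6 m^{2}$)
$A{\left(f \right)} = -24$ ($A{\left(f \right)} = - 6 \cdot 2^{2} = \left(-6\right) 4 = -24$)
$31085 - \left(\left(O{\left(11,-60 \right)} + D{\left(-43 \right)}\right) + A{\left(-119 \right)}\right) = 31085 - \left(\left(-25 + 1062\right) - 24\right) = 31085 - \left(1037 - 24\right) = 31085 - 1013 = 30072$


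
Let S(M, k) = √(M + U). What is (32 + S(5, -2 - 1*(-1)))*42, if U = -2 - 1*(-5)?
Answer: 1344 + 84*√2 ≈ 1462.8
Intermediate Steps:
U = 3 (U = -2 + 5 = 3)
S(M, k) = √(3 + M) (S(M, k) = √(M + 3) = √(3 + M))
(32 + S(5, -2 - 1*(-1)))*42 = (32 + √(3 + 5))*42 = (32 + √8)*42 = (32 + 2*√2)*42 = 1344 + 84*√2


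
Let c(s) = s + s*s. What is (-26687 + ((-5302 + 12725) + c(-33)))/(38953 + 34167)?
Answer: -569/2285 ≈ -0.24902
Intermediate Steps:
c(s) = s + s²
(-26687 + ((-5302 + 12725) + c(-33)))/(38953 + 34167) = (-26687 + ((-5302 + 12725) - 33*(1 - 33)))/(38953 + 34167) = (-26687 + (7423 - 33*(-32)))/73120 = (-26687 + (7423 + 1056))*(1/73120) = (-26687 + 8479)*(1/73120) = -18208*1/73120 = -569/2285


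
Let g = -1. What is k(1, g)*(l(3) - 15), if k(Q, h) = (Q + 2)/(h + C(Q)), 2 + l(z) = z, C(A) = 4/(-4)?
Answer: 21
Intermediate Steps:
C(A) = -1 (C(A) = 4*(-1/4) = -1)
l(z) = -2 + z
k(Q, h) = (2 + Q)/(-1 + h) (k(Q, h) = (Q + 2)/(h - 1) = (2 + Q)/(-1 + h))
k(1, g)*(l(3) - 15) = ((2 + 1)/(-1 - 1))*((-2 + 3) - 15) = (3/(-2))*(1 - 15) = -1/2*3*(-14) = -3/2*(-14) = 21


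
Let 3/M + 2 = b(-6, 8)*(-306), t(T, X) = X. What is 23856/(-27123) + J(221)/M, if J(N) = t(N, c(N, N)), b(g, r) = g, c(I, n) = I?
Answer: 3664420018/27123 ≈ 1.3510e+5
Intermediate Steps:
J(N) = N
M = 3/1834 (M = 3/(-2 - 6*(-306)) = 3/(-2 + 1836) = 3/1834 ≈ 0.0016358)
23856/(-27123) + J(221)/M = 23856/(-27123) + 221/(3/1834) = 23856*(-1/27123) + 221*(1834/3) = -7952/9041 + 405314/3 = 3664420018/27123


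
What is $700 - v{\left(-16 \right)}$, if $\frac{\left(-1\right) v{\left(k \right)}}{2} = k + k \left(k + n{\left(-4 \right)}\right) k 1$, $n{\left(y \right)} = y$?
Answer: $-9572$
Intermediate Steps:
$v{\left(k \right)} = - 2 k - 2 k^{2} \left(-4 + k\right)$ ($v{\left(k \right)} = - 2 \left(k + k \left(k - 4\right) k 1\right) = - 2 \left(k + k \left(-4 + k\right) k\right) = - 2 \left(k + k^{2} \left(-4 + k\right)\right) = - 2 k - 2 k^{2} \left(-4 + k\right)$)
$700 - v{\left(-16 \right)} = 700 - 2 \left(-16\right) \left(-1 - \left(-16\right)^{2} + 4 \left(-16\right)\right) = 700 - 2 \left(-16\right) \left(-1 - 256 - 64\right) = 700 - 2 \left(-16\right) \left(-321\right) = 700 - 10272 = -9572$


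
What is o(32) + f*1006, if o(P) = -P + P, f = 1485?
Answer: 1493910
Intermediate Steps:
o(P) = 0
o(32) + f*1006 = 0 + 1485*1006 = 0 + 1493910 = 1493910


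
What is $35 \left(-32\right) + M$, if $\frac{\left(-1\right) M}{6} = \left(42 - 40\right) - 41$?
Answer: $-886$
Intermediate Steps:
$M = 234$ ($M = - 6 \left(\left(42 - 40\right) - 41\right) = - 6 \left(2 - 41\right) = \left(-6\right) \left(-39\right) = 234$)
$35 \left(-32\right) + M = 35 \left(-32\right) + 234 = -1120 + 234 = -886$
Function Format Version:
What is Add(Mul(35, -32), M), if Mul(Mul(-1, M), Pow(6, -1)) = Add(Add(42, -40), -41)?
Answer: -886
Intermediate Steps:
M = 234 (M = Mul(-6, Add(Add(42, -40), -41)) = Mul(-6, Add(2, -41)) = Mul(-6, -39) = 234)
Add(Mul(35, -32), M) = Add(Mul(35, -32), 234) = Add(-1120, 234) = -886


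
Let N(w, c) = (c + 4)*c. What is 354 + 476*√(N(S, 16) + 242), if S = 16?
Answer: 354 + 476*√562 ≈ 11638.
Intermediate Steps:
N(w, c) = c*(4 + c) (N(w, c) = (4 + c)*c = c*(4 + c))
354 + 476*√(N(S, 16) + 242) = 354 + 476*√(16*(4 + 16) + 242) = 354 + 476*√(16*20 + 242) = 354 + 476*√(320 + 242) = 354 + 476*√562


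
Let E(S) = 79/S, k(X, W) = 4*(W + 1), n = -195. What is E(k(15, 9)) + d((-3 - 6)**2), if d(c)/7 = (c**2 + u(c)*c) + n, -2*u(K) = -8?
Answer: 1873279/40 ≈ 46832.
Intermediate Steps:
u(K) = 4 (u(K) = -1/2*(-8) = 4)
k(X, W) = 4 + 4*W (k(X, W) = 4*(1 + W) = 4 + 4*W)
d(c) = -1365 + 7*c**2 + 28*c (d(c) = 7*((c**2 + 4*c) - 195) = 7*(-195 + c**2 + 4*c) = -1365 + 7*c**2 + 28*c)
E(k(15, 9)) + d((-3 - 6)**2) = 79/(4 + 4*9) + (-1365 + 7*((-3 - 6)**2)**2 + 28*(-3 - 6)**2) = 79/(4 + 36) + (-1365 + 7*((-9)**2)**2 + 28*(-9)**2) = 79/40 + (-1365 + 7*81**2 + 28*81) = 79*(1/40) + (-1365 + 7*6561 + 2268) = 79/40 + (-1365 + 45927 + 2268) = 79/40 + 46830 = 1873279/40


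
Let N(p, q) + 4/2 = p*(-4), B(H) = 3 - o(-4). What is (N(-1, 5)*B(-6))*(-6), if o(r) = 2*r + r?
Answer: -180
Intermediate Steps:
o(r) = 3*r
B(H) = 15 (B(H) = 3 - 3*(-4) = 3 - 1*(-12) = 3 + 12 = 15)
N(p, q) = -2 - 4*p (N(p, q) = -2 + p*(-4) = -2 - 4*p)
(N(-1, 5)*B(-6))*(-6) = ((-2 - 4*(-1))*15)*(-6) = ((-2 + 4)*15)*(-6) = (2*15)*(-6) = 30*(-6) = -180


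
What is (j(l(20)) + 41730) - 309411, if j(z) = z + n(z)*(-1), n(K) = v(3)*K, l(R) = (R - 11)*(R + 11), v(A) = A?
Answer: -268239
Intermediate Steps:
l(R) = (-11 + R)*(11 + R)
n(K) = 3*K
j(z) = -2*z (j(z) = z + (3*z)*(-1) = z - 3*z = -2*z)
(j(l(20)) + 41730) - 309411 = (-2*(-121 + 20²) + 41730) - 309411 = (-2*(-121 + 400) + 41730) - 309411 = (-2*279 + 41730) - 309411 = (-558 + 41730) - 309411 = 41172 - 309411 = -268239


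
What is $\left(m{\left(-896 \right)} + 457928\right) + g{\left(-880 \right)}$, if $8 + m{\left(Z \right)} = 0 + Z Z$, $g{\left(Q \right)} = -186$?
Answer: $1260550$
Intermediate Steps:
$m{\left(Z \right)} = -8 + Z^{2}$ ($m{\left(Z \right)} = -8 + \left(0 + Z Z\right) = -8 + \left(0 + Z^{2}\right) = -8 + Z^{2}$)
$\left(m{\left(-896 \right)} + 457928\right) + g{\left(-880 \right)} = \left(\left(-8 + \left(-896\right)^{2}\right) + 457928\right) - 186 = \left(\left(-8 + 802816\right) + 457928\right) - 186 = \left(802808 + 457928\right) - 186 = 1260736 - 186 = 1260550$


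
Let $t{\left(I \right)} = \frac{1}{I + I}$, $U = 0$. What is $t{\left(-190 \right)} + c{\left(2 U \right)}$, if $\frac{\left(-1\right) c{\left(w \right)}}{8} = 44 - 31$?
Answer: $- \frac{39521}{380} \approx -104.0$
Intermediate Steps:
$t{\left(I \right)} = \frac{1}{2 I}$
$c{\left(w \right)} = -104$ ($c{\left(w \right)} = - 8 \left(44 - 31\right) = \left(-8\right) 13 = -104$)
$t{\left(-190 \right)} + c{\left(2 U \right)} = \frac{1}{2 \left(-190\right)} - 104 = \frac{1}{2} \left(- \frac{1}{190}\right) - 104 = - \frac{1}{380} - 104 = - \frac{39521}{380}$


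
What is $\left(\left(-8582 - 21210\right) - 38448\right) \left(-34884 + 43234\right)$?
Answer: $-569804000$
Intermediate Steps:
$\left(\left(-8582 - 21210\right) - 38448\right) \left(-34884 + 43234\right) = \left(-29792 - 38448\right) 8350 = \left(-68240\right) 8350 = -569804000$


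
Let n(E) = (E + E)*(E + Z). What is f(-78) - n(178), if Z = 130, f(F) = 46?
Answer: -109602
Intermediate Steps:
n(E) = 2*E*(130 + E) (n(E) = (E + E)*(E + 130) = (2*E)*(130 + E) = 2*E*(130 + E))
f(-78) - n(178) = 46 - 2*178*(130 + 178) = 46 - 2*178*308 = 46 - 1*109648 = 46 - 109648 = -109602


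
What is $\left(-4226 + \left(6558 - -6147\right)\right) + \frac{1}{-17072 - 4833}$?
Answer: $\frac{185732494}{21905} \approx 8479.0$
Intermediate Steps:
$\left(-4226 + \left(6558 - -6147\right)\right) + \frac{1}{-17072 - 4833} = \left(-4226 + \left(6558 + 6147\right)\right) + \frac{1}{-21905} = \left(-4226 + 12705\right) - \frac{1}{21905} = 8479 - \frac{1}{21905} = \frac{185732494}{21905}$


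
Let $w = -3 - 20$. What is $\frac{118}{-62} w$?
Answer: $\frac{1357}{31} \approx 43.774$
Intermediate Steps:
$w = -23$ ($w = -3 - 20 = -23$)
$\frac{118}{-62} w = \frac{118}{-62} \left(-23\right) = 118 \left(- \frac{1}{62}\right) \left(-23\right) = \left(- \frac{59}{31}\right) \left(-23\right) = \frac{1357}{31}$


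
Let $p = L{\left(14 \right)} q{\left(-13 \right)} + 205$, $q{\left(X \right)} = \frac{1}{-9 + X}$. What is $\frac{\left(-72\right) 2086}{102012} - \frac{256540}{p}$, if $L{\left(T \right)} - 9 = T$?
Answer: $- \frac{48034783172}{38143987} \approx -1259.3$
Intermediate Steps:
$L{\left(T \right)} = 9 + T$
$p = \frac{4487}{22}$ ($p = \frac{9 + 14}{-9 - 13} + 205 = \frac{23}{-22} + 205 = 23 \left(- \frac{1}{22}\right) + 205 = - \frac{23}{22} + 205 = \frac{4487}{22} \approx 203.95$)
$\frac{\left(-72\right) 2086}{102012} - \frac{256540}{p} = \frac{\left(-72\right) 2086}{102012} - \frac{256540}{\frac{4487}{22}} = \left(-150192\right) \frac{1}{102012} - \frac{5643880}{4487} = - \frac{12516}{8501} - \frac{5643880}{4487} = - \frac{48034783172}{38143987}$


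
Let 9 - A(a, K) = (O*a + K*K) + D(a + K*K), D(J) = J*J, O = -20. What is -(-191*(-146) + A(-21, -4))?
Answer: -27434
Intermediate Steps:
D(J) = J²
A(a, K) = 9 - K² - (a + K²)² + 20*a (A(a, K) = 9 - ((-20*a + K*K) + (a + K*K)²) = 9 - ((-20*a + K²) + (a + K²)²) = 9 - ((K² - 20*a) + (a + K²)²) = 9 - (K² + (a + K²)² - 20*a) = 9 + (-K² - (a + K²)² + 20*a) = 9 - K² - (a + K²)² + 20*a)
-(-191*(-146) + A(-21, -4)) = -(-191*(-146) + (9 - 1*(-4)² - (-21 + (-4)²)² + 20*(-21))) = -(27886 + (9 - 1*16 - (-21 + 16)² - 420)) = -(27886 + (9 - 16 - 1*(-5)² - 420)) = -(27886 + (9 - 16 - 1*25 - 420)) = -(27886 + (9 - 16 - 25 - 420)) = -(27886 - 452) = -1*27434 = -27434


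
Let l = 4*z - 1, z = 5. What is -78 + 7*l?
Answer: 55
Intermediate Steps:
l = 19 (l = 4*5 - 1 = 20 - 1 = 19)
-78 + 7*l = -78 + 7*19 = -78 + 133 = 55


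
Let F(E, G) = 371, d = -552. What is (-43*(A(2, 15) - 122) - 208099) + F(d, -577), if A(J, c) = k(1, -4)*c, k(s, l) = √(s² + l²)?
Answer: -202482 - 645*√17 ≈ -2.0514e+5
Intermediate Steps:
k(s, l) = √(l² + s²)
A(J, c) = c*√17 (A(J, c) = √((-4)² + 1²)*c = √(16 + 1)*c = √17*c = c*√17)
(-43*(A(2, 15) - 122) - 208099) + F(d, -577) = (-43*(15*√17 - 122) - 208099) + 371 = (-43*(-122 + 15*√17) - 208099) + 371 = ((5246 - 645*√17) - 208099) + 371 = (-202853 - 645*√17) + 371 = -202482 - 645*√17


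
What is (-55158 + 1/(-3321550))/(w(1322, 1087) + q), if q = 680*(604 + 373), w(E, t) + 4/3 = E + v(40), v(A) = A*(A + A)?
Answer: -549630164703/6665161735100 ≈ -0.082463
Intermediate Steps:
v(A) = 2*A**2 (v(A) = A*(2*A) = 2*A**2)
w(E, t) = 9596/3 + E (w(E, t) = -4/3 + (E + 2*40**2) = -4/3 + (E + 2*1600) = -4/3 + (E + 3200) = -4/3 + (3200 + E) = 9596/3 + E)
q = 664360 (q = 680*977 = 664360)
(-55158 + 1/(-3321550))/(w(1322, 1087) + q) = (-55158 + 1/(-3321550))/((9596/3 + 1322) + 664360) = (-55158 - 1/3321550)/(13562/3 + 664360) = -183210054901/(3321550*2006642/3) = -183210054901/3321550*3/2006642 = -549630164703/6665161735100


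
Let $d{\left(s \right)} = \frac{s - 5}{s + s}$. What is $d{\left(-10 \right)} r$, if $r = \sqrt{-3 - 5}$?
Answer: $\frac{3 i \sqrt{2}}{2} \approx 2.1213 i$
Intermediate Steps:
$r = 2 i \sqrt{2}$ ($r = \sqrt{-8} = 2 i \sqrt{2} \approx 2.8284 i$)
$d{\left(s \right)} = \frac{-5 + s}{2 s}$
$d{\left(-10 \right)} r = \frac{-5 - 10}{2 \left(-10\right)} 2 i \sqrt{2} = \frac{1}{2} \left(- \frac{1}{10}\right) \left(-15\right) 2 i \sqrt{2} = \frac{3 \cdot 2 i \sqrt{2}}{4} = \frac{3 i \sqrt{2}}{2}$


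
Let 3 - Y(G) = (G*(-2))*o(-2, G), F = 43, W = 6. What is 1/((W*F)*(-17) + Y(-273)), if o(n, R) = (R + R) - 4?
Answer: 1/295917 ≈ 3.3793e-6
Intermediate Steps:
o(n, R) = -4 + 2*R (o(n, R) = 2*R - 4 = -4 + 2*R)
Y(G) = 3 + 2*G*(-4 + 2*G) (Y(G) = 3 - G*(-2)*(-4 + 2*G) = 3 - (-2*G)*(-4 + 2*G) = 3 - (-2)*G*(-4 + 2*G) = 3 + 2*G*(-4 + 2*G))
1/((W*F)*(-17) + Y(-273)) = 1/((6*43)*(-17) + (3 + 4*(-273)*(-2 - 273))) = 1/(258*(-17) + (3 + 4*(-273)*(-275))) = 1/(-4386 + (3 + 300300)) = 1/(-4386 + 300303) = 1/295917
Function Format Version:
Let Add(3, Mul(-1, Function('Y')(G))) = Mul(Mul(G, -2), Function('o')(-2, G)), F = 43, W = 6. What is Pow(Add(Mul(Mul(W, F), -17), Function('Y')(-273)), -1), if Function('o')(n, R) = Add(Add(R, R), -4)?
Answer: Rational(1, 295917) ≈ 3.3793e-6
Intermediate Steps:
Function('o')(n, R) = Add(-4, Mul(2, R)) (Function('o')(n, R) = Add(Mul(2, R), -4) = Add(-4, Mul(2, R)))
Function('Y')(G) = Add(3, Mul(2, G, Add(-4, Mul(2, G)))) (Function('Y')(G) = Add(3, Mul(-1, Mul(Mul(G, -2), Add(-4, Mul(2, G))))) = Add(3, Mul(-1, Mul(Mul(-2, G), Add(-4, Mul(2, G))))) = Add(3, Mul(-1, Mul(-2, G, Add(-4, Mul(2, G))))) = Add(3, Mul(2, G, Add(-4, Mul(2, G)))))
Pow(Add(Mul(Mul(W, F), -17), Function('Y')(-273)), -1) = Pow(Add(Mul(Mul(6, 43), -17), Add(3, Mul(4, -273, Add(-2, -273)))), -1) = Pow(Add(Mul(258, -17), Add(3, Mul(4, -273, -275))), -1) = Pow(Add(-4386, Add(3, 300300)), -1) = Pow(Add(-4386, 300303), -1) = Pow(295917, -1) = Rational(1, 295917)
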